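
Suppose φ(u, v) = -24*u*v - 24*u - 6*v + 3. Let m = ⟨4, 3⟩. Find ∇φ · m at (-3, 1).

6

∂φ/∂u = -24*v - 24
∂φ/∂v = -24*u - 6
∇φ at (-3, 1) = (-48, 66)
∇φ · m = (-48)(4) + (66)(3) = 6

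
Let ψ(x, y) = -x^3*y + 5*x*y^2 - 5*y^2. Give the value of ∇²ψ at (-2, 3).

6

∂²ψ/∂x² = -6*x*y
∂²ψ/∂y² = 10*(x - 1)
∇²ψ = -6*x*y + 10*x - 10
At (-2, 3): 6.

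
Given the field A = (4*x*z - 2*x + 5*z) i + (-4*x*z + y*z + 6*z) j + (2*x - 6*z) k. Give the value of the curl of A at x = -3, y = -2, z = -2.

(-16, -9, 8)

(∇×A)₁ = ∂A₃/∂y − ∂A₂/∂z = 4*x - y - 6
(∇×A)₂ = ∂A₁/∂z − ∂A₃/∂x = 4*x + 3
(∇×A)₃ = ∂A₂/∂x − ∂A₁/∂y = -4*z
∇×A = (4*x - y - 6, 4*x + 3, -4*z)
At (-3, -2, -2): (-16, -9, 8).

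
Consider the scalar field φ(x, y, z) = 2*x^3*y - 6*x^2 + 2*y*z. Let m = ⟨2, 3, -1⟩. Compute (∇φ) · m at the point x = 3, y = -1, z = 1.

∂φ/∂x = 6*x^2*y - 12*x
∂φ/∂y = 2*x^3 + 2*z
∂φ/∂z = 2*y
∇φ at (3, -1, 1) = (-90, 56, -2)
∇φ · m = (-90)(2) + (56)(3) + (-2)(-1) = -10

-10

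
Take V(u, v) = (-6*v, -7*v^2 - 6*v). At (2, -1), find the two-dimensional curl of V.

∂V₂/∂u = 0
∂V₁/∂v = -6
Scalar curl = 6
At (2, -1): 6.

6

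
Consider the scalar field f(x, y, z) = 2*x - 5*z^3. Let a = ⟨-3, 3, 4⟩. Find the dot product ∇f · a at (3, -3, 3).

-546

∂f/∂x = 2
∂f/∂y = 0
∂f/∂z = -15*z^2
∇f at (3, -3, 3) = (2, 0, -135)
∇f · a = (2)(-3) + (0)(3) + (-135)(4) = -546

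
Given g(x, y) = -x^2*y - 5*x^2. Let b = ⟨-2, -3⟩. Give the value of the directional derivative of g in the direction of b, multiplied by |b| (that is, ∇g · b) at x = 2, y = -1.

∂g/∂x = -2*x*y - 10*x
∂g/∂y = -x^2
∇g at (2, -1) = (-16, -4)
∇g · b = (-16)(-2) + (-4)(-3) = 44

44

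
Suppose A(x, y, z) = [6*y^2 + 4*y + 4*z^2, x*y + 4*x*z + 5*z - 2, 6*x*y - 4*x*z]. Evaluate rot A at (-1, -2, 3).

(∇×A)₁ = ∂A₃/∂y − ∂A₂/∂z = 2*x - 5
(∇×A)₂ = ∂A₁/∂z − ∂A₃/∂x = -6*y + 12*z
(∇×A)₃ = ∂A₂/∂x − ∂A₁/∂y = -11*y + 4*z - 4
∇×A = (2*x - 5, -6*y + 12*z, -11*y + 4*z - 4)
At (-1, -2, 3): (-7, 48, 30).

(-7, 48, 30)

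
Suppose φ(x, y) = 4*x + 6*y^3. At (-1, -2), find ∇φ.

(4, 72)

∂φ/∂x = 4
∂φ/∂y = 18*y^2
∇φ = (4, 18*y^2)
At (-1, -2): (4, 72).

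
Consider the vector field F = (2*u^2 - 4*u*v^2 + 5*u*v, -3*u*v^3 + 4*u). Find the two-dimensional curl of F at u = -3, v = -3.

∂F₂/∂u = -3*v^3 + 4
∂F₁/∂v = -8*u*v + 5*u
Scalar curl = 8*u*v - 5*u - 3*v^3 + 4
At (-3, -3): 172.

172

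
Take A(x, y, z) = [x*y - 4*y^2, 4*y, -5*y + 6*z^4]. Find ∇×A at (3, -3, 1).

(-5, 0, -27)

(∇×A)₁ = ∂A₃/∂y − ∂A₂/∂z = -5
(∇×A)₂ = ∂A₁/∂z − ∂A₃/∂x = 0
(∇×A)₃ = ∂A₂/∂x − ∂A₁/∂y = -x + 8*y
∇×A = (-5, 0, -x + 8*y)
At (3, -3, 1): (-5, 0, -27).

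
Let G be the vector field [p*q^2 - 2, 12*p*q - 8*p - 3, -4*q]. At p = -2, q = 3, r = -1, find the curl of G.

(-4, 0, 40)

(∇×G)₁ = ∂G₃/∂q − ∂G₂/∂r = -4
(∇×G)₂ = ∂G₁/∂r − ∂G₃/∂p = 0
(∇×G)₃ = ∂G₂/∂p − ∂G₁/∂q = -2*p*q + 12*q - 8
∇×G = (-4, 0, -2*p*q + 12*q - 8)
At (-2, 3, -1): (-4, 0, 40).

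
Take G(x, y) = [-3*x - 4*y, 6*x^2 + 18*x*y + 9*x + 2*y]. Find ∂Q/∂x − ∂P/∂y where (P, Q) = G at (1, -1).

∂G₂/∂x = 12*x + 18*y + 9
∂G₁/∂y = -4
Scalar curl = 12*x + 18*y + 13
At (1, -1): 7.

7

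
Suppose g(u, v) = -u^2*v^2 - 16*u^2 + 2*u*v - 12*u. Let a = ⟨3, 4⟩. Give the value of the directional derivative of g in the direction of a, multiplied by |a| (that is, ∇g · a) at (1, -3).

∂g/∂u = -2*u*v^2 - 32*u + 2*v - 12
∂g/∂v = -2*u^2*v + 2*u
∇g at (1, -3) = (-68, 8)
∇g · a = (-68)(3) + (8)(4) = -172

-172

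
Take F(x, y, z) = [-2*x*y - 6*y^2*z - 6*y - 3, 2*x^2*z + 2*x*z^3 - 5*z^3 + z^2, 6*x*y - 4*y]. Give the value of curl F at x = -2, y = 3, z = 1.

(∇×F)₁ = ∂F₃/∂y − ∂F₂/∂z = -2*x^2 - 6*x*z^2 + 6*x + 15*z^2 - 2*z - 4
(∇×F)₂ = ∂F₁/∂z − ∂F₃/∂x = -6*y^2 - 6*y
(∇×F)₃ = ∂F₂/∂x − ∂F₁/∂y = 4*x*z + 2*x + 12*y*z + 2*z^3 + 6
∇×F = (-2*x^2 - 6*x*z^2 + 6*x + 15*z^2 - 2*z - 4, -6*y^2 - 6*y, 4*x*z + 2*x + 12*y*z + 2*z^3 + 6)
At (-2, 3, 1): (1, -72, 32).

(1, -72, 32)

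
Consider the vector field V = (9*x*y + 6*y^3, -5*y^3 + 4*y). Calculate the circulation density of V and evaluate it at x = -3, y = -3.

∂V₂/∂x = 0
∂V₁/∂y = 9*x + 18*y^2
Scalar curl = -9*x - 18*y^2
At (-3, -3): -135.

-135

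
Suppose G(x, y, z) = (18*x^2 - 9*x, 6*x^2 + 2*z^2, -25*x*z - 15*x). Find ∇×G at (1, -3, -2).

(∇×G)₁ = ∂G₃/∂y − ∂G₂/∂z = -4*z
(∇×G)₂ = ∂G₁/∂z − ∂G₃/∂x = 25*z + 15
(∇×G)₃ = ∂G₂/∂x − ∂G₁/∂y = 12*x
∇×G = (-4*z, 25*z + 15, 12*x)
At (1, -3, -2): (8, -35, 12).

(8, -35, 12)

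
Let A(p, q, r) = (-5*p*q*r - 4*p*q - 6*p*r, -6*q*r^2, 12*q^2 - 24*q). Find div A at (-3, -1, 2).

∂A₁/∂p = -5*q*r - 4*q - 6*r
∂A₂/∂q = -6*r^2
∂A₃/∂r = 0
∇·A = -5*q*r - 4*q - 6*r^2 - 6*r
At (-3, -1, 2): -22.

-22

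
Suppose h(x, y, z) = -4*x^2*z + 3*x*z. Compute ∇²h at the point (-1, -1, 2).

-16

∂²h/∂x² = -8*z
∂²h/∂y² = 0
∂²h/∂z² = 0
∇²h = -8*z
At (-1, -1, 2): -16.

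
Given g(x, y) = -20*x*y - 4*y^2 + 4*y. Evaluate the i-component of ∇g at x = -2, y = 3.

(∇g)_1 = ∂g/∂x = -20*y
At (-2, 3): -60.

-60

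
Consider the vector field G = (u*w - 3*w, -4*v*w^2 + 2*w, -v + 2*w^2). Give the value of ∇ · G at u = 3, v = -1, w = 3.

∂G₁/∂u = w
∂G₂/∂v = -4*w^2
∂G₃/∂w = 4*w
∇·G = -4*w^2 + 5*w
At (3, -1, 3): -21.

-21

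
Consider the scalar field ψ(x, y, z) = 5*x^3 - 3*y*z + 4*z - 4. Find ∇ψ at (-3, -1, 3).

∂ψ/∂x = 15*x^2
∂ψ/∂y = -3*z
∂ψ/∂z = -3*y + 4
∇ψ = (15*x^2, -3*z, -3*y + 4)
At (-3, -1, 3): (135, -9, 7).

(135, -9, 7)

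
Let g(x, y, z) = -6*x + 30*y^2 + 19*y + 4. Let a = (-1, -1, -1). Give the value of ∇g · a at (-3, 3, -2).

-193

∂g/∂x = -6
∂g/∂y = 60*y + 19
∂g/∂z = 0
∇g at (-3, 3, -2) = (-6, 199, 0)
∇g · a = (-6)(-1) + (199)(-1) + (0)(-1) = -193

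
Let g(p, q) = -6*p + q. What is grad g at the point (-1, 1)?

(-6, 1)

∂g/∂p = -6
∂g/∂q = 1
∇g = (-6, 1)
At (-1, 1): (-6, 1).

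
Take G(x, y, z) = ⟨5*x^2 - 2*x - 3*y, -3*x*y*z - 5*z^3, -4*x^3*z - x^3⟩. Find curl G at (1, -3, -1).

(∇×G)₁ = ∂G₃/∂y − ∂G₂/∂z = 3*x*y + 15*z^2
(∇×G)₂ = ∂G₁/∂z − ∂G₃/∂x = 12*x^2*z + 3*x^2
(∇×G)₃ = ∂G₂/∂x − ∂G₁/∂y = -3*y*z + 3
∇×G = (3*x*y + 15*z^2, 12*x^2*z + 3*x^2, -3*y*z + 3)
At (1, -3, -1): (6, -9, -6).

(6, -9, -6)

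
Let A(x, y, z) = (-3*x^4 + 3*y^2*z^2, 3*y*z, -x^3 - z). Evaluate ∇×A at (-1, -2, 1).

(6, 27, 12)

(∇×A)₁ = ∂A₃/∂y − ∂A₂/∂z = -3*y
(∇×A)₂ = ∂A₁/∂z − ∂A₃/∂x = 3*x^2 + 6*y^2*z
(∇×A)₃ = ∂A₂/∂x − ∂A₁/∂y = -6*y*z^2
∇×A = (-3*y, 3*x^2 + 6*y^2*z, -6*y*z^2)
At (-1, -2, 1): (6, 27, 12).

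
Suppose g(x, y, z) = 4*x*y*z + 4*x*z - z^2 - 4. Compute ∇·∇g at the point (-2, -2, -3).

∂²g/∂x² = 0
∂²g/∂y² = 0
∂²g/∂z² = -2
∇²g = -2
At (-2, -2, -3): -2.

-2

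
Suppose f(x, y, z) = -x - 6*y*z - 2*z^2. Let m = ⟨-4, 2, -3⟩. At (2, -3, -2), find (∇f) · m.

∂f/∂x = -1
∂f/∂y = -6*z
∂f/∂z = -6*y - 4*z
∇f at (2, -3, -2) = (-1, 12, 26)
∇f · m = (-1)(-4) + (12)(2) + (26)(-3) = -50

-50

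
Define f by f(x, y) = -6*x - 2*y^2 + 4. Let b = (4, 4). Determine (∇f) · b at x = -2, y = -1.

-8

∂f/∂x = -6
∂f/∂y = -4*y
∇f at (-2, -1) = (-6, 4)
∇f · b = (-6)(4) + (4)(4) = -8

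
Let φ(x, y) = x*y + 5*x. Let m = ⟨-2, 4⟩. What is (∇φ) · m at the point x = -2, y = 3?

∂φ/∂x = y + 5
∂φ/∂y = x
∇φ at (-2, 3) = (8, -2)
∇φ · m = (8)(-2) + (-2)(4) = -24

-24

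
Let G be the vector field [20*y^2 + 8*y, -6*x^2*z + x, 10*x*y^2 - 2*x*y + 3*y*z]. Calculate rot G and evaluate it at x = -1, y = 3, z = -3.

(-61, -84, -163)

(∇×G)₁ = ∂G₃/∂y − ∂G₂/∂z = 6*x^2 + 20*x*y - 2*x + 3*z
(∇×G)₂ = ∂G₁/∂z − ∂G₃/∂x = -10*y^2 + 2*y
(∇×G)₃ = ∂G₂/∂x − ∂G₁/∂y = -12*x*z - 40*y - 7
∇×G = (6*x^2 + 20*x*y - 2*x + 3*z, -10*y^2 + 2*y, -12*x*z - 40*y - 7)
At (-1, 3, -3): (-61, -84, -163).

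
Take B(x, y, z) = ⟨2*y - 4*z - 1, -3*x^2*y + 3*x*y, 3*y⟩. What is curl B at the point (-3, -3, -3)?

(∇×B)₁ = ∂B₃/∂y − ∂B₂/∂z = 3
(∇×B)₂ = ∂B₁/∂z − ∂B₃/∂x = -4
(∇×B)₃ = ∂B₂/∂x − ∂B₁/∂y = -6*x*y + 3*y - 2
∇×B = (3, -4, -6*x*y + 3*y - 2)
At (-3, -3, -3): (3, -4, -65).

(3, -4, -65)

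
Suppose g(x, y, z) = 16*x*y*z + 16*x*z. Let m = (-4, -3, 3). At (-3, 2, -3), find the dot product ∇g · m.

-288

∂g/∂x = 16*y*z + 16*z
∂g/∂y = 16*x*z
∂g/∂z = 16*x*y + 16*x
∇g at (-3, 2, -3) = (-144, 144, -144)
∇g · m = (-144)(-4) + (144)(-3) + (-144)(3) = -288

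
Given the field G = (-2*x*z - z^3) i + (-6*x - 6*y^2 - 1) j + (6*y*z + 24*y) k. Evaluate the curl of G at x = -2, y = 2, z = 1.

(30, 1, -6)

(∇×G)₁ = ∂G₃/∂y − ∂G₂/∂z = 6*z + 24
(∇×G)₂ = ∂G₁/∂z − ∂G₃/∂x = -2*x - 3*z^2
(∇×G)₃ = ∂G₂/∂x − ∂G₁/∂y = -6
∇×G = (6*z + 24, -2*x - 3*z^2, -6)
At (-2, 2, 1): (30, 1, -6).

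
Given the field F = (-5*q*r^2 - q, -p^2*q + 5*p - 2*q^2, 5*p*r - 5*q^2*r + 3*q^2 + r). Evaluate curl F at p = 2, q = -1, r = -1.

(-16, -5, 15)

(∇×F)₁ = ∂F₃/∂q − ∂F₂/∂r = -10*q*r + 6*q
(∇×F)₂ = ∂F₁/∂r − ∂F₃/∂p = -10*q*r - 5*r
(∇×F)₃ = ∂F₂/∂p − ∂F₁/∂q = -2*p*q + 5*r^2 + 6
∇×F = (-10*q*r + 6*q, -10*q*r - 5*r, -2*p*q + 5*r^2 + 6)
At (2, -1, -1): (-16, -5, 15).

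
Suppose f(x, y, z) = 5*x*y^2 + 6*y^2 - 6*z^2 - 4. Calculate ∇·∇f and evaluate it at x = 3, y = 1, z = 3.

∂²f/∂x² = 0
∂²f/∂y² = 2*(5*x + 6)
∂²f/∂z² = -12
∇²f = 10*x
At (3, 1, 3): 30.

30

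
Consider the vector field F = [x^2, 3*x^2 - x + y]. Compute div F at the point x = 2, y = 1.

5

∂F₁/∂x = 2*x
∂F₂/∂y = 1
∇·F = 2*x + 1
At (2, 1): 5.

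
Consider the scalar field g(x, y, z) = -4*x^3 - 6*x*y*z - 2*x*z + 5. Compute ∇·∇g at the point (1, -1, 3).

∂²g/∂x² = -24*x
∂²g/∂y² = 0
∂²g/∂z² = 0
∇²g = -24*x
At (1, -1, 3): -24.

-24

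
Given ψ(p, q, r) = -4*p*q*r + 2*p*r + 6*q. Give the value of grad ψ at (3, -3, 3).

(42, -30, 42)

∂ψ/∂p = -4*q*r + 2*r
∂ψ/∂q = -4*p*r + 6
∂ψ/∂r = -4*p*q + 2*p
∇ψ = (-4*q*r + 2*r, -4*p*r + 6, -4*p*q + 2*p)
At (3, -3, 3): (42, -30, 42).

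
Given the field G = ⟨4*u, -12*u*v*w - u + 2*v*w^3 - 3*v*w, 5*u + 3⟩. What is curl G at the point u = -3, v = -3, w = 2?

(∇×G)₁ = ∂G₃/∂v − ∂G₂/∂w = 12*u*v - 6*v*w^2 + 3*v
(∇×G)₂ = ∂G₁/∂w − ∂G₃/∂u = -5
(∇×G)₃ = ∂G₂/∂u − ∂G₁/∂v = -12*v*w - 1
∇×G = (12*u*v - 6*v*w^2 + 3*v, -5, -12*v*w - 1)
At (-3, -3, 2): (171, -5, 71).

(171, -5, 71)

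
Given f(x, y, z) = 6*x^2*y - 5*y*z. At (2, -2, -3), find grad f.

(-48, 39, 10)

∂f/∂x = 12*x*y
∂f/∂y = 6*x^2 - 5*z
∂f/∂z = -5*y
∇f = (12*x*y, 6*x^2 - 5*z, -5*y)
At (2, -2, -3): (-48, 39, 10).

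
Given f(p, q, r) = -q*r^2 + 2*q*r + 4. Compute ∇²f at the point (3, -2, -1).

∂²f/∂p² = 0
∂²f/∂q² = 0
∂²f/∂r² = -2*q
∇²f = -2*q
At (3, -2, -1): 4.

4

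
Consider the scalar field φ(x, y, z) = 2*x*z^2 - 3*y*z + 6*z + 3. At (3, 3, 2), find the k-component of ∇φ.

21

(∇φ)_3 = ∂φ/∂z = 4*x*z - 3*y + 6
At (3, 3, 2): 21.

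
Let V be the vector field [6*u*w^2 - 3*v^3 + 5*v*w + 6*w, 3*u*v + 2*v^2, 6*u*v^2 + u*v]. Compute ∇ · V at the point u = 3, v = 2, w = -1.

∂V₁/∂u = 6*w^2
∂V₂/∂v = 3*u + 4*v
∂V₃/∂w = 0
∇·V = 3*u + 4*v + 6*w^2
At (3, 2, -1): 23.

23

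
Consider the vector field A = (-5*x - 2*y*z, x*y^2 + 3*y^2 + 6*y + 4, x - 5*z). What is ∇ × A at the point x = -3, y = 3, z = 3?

(∇×A)₁ = ∂A₃/∂y − ∂A₂/∂z = 0
(∇×A)₂ = ∂A₁/∂z − ∂A₃/∂x = -2*y - 1
(∇×A)₃ = ∂A₂/∂x − ∂A₁/∂y = y^2 + 2*z
∇×A = (0, -2*y - 1, y^2 + 2*z)
At (-3, 3, 3): (0, -7, 15).

(0, -7, 15)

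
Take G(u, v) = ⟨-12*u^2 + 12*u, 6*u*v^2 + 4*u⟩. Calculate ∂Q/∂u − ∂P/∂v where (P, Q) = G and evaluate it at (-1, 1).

10

∂G₂/∂u = 6*v^2 + 4
∂G₁/∂v = 0
Scalar curl = 6*v^2 + 4
At (-1, 1): 10.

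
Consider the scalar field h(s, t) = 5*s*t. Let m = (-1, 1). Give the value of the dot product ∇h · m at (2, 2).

0

∂h/∂s = 5*t
∂h/∂t = 5*s
∇h at (2, 2) = (10, 10)
∇h · m = (10)(-1) + (10)(1) = 0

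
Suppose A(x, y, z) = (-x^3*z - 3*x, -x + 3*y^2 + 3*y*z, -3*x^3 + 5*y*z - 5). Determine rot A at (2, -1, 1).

(8, 28, -1)

(∇×A)₁ = ∂A₃/∂y − ∂A₂/∂z = -3*y + 5*z
(∇×A)₂ = ∂A₁/∂z − ∂A₃/∂x = -x^3 + 9*x^2
(∇×A)₃ = ∂A₂/∂x − ∂A₁/∂y = -1
∇×A = (-3*y + 5*z, -x^3 + 9*x^2, -1)
At (2, -1, 1): (8, 28, -1).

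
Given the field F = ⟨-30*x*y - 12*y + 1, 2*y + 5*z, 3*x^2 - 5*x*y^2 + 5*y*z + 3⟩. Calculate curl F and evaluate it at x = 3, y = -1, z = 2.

(35, -13, 102)

(∇×F)₁ = ∂F₃/∂y − ∂F₂/∂z = -10*x*y + 5*z - 5
(∇×F)₂ = ∂F₁/∂z − ∂F₃/∂x = -6*x + 5*y^2
(∇×F)₃ = ∂F₂/∂x − ∂F₁/∂y = 30*x + 12
∇×F = (-10*x*y + 5*z - 5, -6*x + 5*y^2, 30*x + 12)
At (3, -1, 2): (35, -13, 102).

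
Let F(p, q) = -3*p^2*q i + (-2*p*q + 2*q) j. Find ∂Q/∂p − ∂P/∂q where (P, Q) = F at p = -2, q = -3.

18

∂F₂/∂p = -2*q
∂F₁/∂q = -3*p^2
Scalar curl = 3*p^2 - 2*q
At (-2, -3): 18.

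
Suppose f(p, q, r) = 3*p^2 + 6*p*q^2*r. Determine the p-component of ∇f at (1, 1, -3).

-12

(∇f)_1 = ∂f/∂p = 6*p + 6*q^2*r
At (1, 1, -3): -12.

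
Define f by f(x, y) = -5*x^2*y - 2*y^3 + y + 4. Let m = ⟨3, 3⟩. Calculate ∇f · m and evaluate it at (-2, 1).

∂f/∂x = -10*x*y
∂f/∂y = -5*x^2 - 6*y^2 + 1
∇f at (-2, 1) = (20, -25)
∇f · m = (20)(3) + (-25)(3) = -15

-15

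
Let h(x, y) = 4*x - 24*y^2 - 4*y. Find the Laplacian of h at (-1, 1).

∂²h/∂x² = 0
∂²h/∂y² = -48
∇²h = -48
At (-1, 1): -48.

-48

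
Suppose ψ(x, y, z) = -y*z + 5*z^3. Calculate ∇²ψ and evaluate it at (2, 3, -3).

-90

∂²ψ/∂x² = 0
∂²ψ/∂y² = 0
∂²ψ/∂z² = 30*z
∇²ψ = 30*z
At (2, 3, -3): -90.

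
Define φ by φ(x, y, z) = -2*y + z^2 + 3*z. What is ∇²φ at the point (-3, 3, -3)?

2

∂²φ/∂x² = 0
∂²φ/∂y² = 0
∂²φ/∂z² = 2
∇²φ = 2
At (-3, 3, -3): 2.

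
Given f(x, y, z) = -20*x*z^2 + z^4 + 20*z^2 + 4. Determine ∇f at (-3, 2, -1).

(-20, 0, -164)

∂f/∂x = -20*z^2
∂f/∂y = 0
∂f/∂z = -40*x*z + 4*z^3 + 40*z
∇f = (-20*z^2, 0, -40*x*z + 4*z^3 + 40*z)
At (-3, 2, -1): (-20, 0, -164).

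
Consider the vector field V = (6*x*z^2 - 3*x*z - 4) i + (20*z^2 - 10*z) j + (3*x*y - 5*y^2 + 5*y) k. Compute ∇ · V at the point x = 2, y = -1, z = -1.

∂V₁/∂x = 6*z^2 - 3*z
∂V₂/∂y = 0
∂V₃/∂z = 0
∇·V = 6*z^2 - 3*z
At (2, -1, -1): 9.

9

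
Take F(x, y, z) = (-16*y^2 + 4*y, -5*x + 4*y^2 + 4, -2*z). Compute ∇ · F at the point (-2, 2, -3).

∂F₁/∂x = 0
∂F₂/∂y = 8*y
∂F₃/∂z = -2
∇·F = 8*y - 2
At (-2, 2, -3): 14.

14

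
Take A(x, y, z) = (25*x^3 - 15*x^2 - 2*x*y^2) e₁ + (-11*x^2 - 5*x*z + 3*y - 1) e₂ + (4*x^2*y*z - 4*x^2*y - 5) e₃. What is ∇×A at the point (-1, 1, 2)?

(∇×A)₁ = ∂A₃/∂y − ∂A₂/∂z = 4*x^2*z - 4*x^2 + 5*x
(∇×A)₂ = ∂A₁/∂z − ∂A₃/∂x = -8*x*y*z + 8*x*y
(∇×A)₃ = ∂A₂/∂x − ∂A₁/∂y = 4*x*y - 22*x - 5*z
∇×A = (4*x^2*z - 4*x^2 + 5*x, -8*x*y*z + 8*x*y, 4*x*y - 22*x - 5*z)
At (-1, 1, 2): (-1, 8, 8).

(-1, 8, 8)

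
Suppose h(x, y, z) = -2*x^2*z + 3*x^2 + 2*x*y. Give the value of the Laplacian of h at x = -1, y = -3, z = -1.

10

∂²h/∂x² = 2*(-2*z + 3)
∂²h/∂y² = 0
∂²h/∂z² = 0
∇²h = -4*z + 6
At (-1, -3, -1): 10.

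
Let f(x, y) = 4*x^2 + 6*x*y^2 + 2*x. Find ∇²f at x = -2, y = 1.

∂²f/∂x² = 8
∂²f/∂y² = 12*x
∇²f = 12*x + 8
At (-2, 1): -16.

-16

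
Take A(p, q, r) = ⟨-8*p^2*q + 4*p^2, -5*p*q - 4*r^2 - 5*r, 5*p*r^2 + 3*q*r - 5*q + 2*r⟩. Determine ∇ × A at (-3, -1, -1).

(-11, -5, 77)

(∇×A)₁ = ∂A₃/∂q − ∂A₂/∂r = 11*r
(∇×A)₂ = ∂A₁/∂r − ∂A₃/∂p = -5*r^2
(∇×A)₃ = ∂A₂/∂p − ∂A₁/∂q = 8*p^2 - 5*q
∇×A = (11*r, -5*r^2, 8*p^2 - 5*q)
At (-3, -1, -1): (-11, -5, 77).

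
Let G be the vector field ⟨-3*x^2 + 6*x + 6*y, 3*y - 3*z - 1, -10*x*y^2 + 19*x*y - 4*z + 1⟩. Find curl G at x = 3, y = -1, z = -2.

(∇×G)₁ = ∂G₃/∂y − ∂G₂/∂z = -20*x*y + 19*x + 3
(∇×G)₂ = ∂G₁/∂z − ∂G₃/∂x = 10*y^2 - 19*y
(∇×G)₃ = ∂G₂/∂x − ∂G₁/∂y = -6
∇×G = (-20*x*y + 19*x + 3, 10*y^2 - 19*y, -6)
At (3, -1, -2): (120, 29, -6).

(120, 29, -6)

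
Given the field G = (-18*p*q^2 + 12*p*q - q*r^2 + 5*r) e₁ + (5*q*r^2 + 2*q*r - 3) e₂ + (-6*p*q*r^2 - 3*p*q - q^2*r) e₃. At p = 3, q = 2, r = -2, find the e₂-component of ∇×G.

67

(∇×G)_2 = ∂G₁/∂r − ∂G₃/∂p
= -2*q*r + 5 − (-6*q*r^2 - 3*q)
= 6*q*r^2 - 2*q*r + 3*q + 5
At (3, 2, -2): 67.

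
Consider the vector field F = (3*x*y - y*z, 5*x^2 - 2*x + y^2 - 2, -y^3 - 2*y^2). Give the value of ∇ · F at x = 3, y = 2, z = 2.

∂F₁/∂x = 3*y
∂F₂/∂y = 2*y
∂F₃/∂z = 0
∇·F = 5*y
At (3, 2, 2): 10.

10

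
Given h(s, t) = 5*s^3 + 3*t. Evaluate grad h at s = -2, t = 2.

∂h/∂s = 15*s^2
∂h/∂t = 3
∇h = (15*s^2, 3)
At (-2, 2): (60, 3).

(60, 3)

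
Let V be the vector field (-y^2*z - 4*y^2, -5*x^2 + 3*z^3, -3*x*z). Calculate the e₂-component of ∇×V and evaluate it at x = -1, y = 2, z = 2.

(∇×V)_2 = ∂V₁/∂z − ∂V₃/∂x
= -y^2 − (-3*z)
= -y^2 + 3*z
At (-1, 2, 2): 2.

2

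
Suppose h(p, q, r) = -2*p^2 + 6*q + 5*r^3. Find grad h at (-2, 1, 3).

∂h/∂p = -4*p
∂h/∂q = 6
∂h/∂r = 15*r^2
∇h = (-4*p, 6, 15*r^2)
At (-2, 1, 3): (8, 6, 135).

(8, 6, 135)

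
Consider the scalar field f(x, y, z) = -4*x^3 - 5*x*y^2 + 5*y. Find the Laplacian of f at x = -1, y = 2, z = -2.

∂²f/∂x² = -24*x
∂²f/∂y² = -10*x
∂²f/∂z² = 0
∇²f = -34*x
At (-1, 2, -2): 34.

34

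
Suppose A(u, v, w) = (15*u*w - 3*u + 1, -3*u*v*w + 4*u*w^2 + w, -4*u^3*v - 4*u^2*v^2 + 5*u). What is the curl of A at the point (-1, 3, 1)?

(-22, -56, -5)

(∇×A)₁ = ∂A₃/∂v − ∂A₂/∂w = -4*u^3 - 8*u^2*v + 3*u*v - 8*u*w - 1
(∇×A)₂ = ∂A₁/∂w − ∂A₃/∂u = 12*u^2*v + 8*u*v^2 + 15*u - 5
(∇×A)₃ = ∂A₂/∂u − ∂A₁/∂v = -3*v*w + 4*w^2
∇×A = (-4*u^3 - 8*u^2*v + 3*u*v - 8*u*w - 1, 12*u^2*v + 8*u*v^2 + 15*u - 5, -3*v*w + 4*w^2)
At (-1, 3, 1): (-22, -56, -5).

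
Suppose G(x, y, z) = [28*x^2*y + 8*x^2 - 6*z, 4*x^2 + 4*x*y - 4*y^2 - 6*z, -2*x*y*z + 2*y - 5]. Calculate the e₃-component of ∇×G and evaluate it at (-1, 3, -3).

(∇×G)_3 = ∂G₂/∂x − ∂G₁/∂y
= 8*x + 4*y − (28*x^2)
= -28*x^2 + 8*x + 4*y
At (-1, 3, -3): -24.

-24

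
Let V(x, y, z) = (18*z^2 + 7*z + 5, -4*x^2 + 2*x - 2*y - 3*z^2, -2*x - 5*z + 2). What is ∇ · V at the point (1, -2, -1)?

-7

∂V₁/∂x = 0
∂V₂/∂y = -2
∂V₃/∂z = -5
∇·V = -7
At (1, -2, -1): -7.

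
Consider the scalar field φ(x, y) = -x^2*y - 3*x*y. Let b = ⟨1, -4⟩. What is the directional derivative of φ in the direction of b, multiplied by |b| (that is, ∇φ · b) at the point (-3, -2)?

∂φ/∂x = -2*x*y - 3*y
∂φ/∂y = -x^2 - 3*x
∇φ at (-3, -2) = (-6, 0)
∇φ · b = (-6)(1) + (0)(-4) = -6

-6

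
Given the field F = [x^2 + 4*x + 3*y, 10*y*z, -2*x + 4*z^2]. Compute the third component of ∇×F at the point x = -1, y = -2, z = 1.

(∇×F)_3 = ∂F₂/∂x − ∂F₁/∂y
= 0 − (3)
= -3
At (-1, -2, 1): -3.

-3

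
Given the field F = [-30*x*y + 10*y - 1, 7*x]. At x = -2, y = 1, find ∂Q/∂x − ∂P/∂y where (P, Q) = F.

-63

∂F₂/∂x = 7
∂F₁/∂y = -30*x + 10
Scalar curl = 30*x - 3
At (-2, 1): -63.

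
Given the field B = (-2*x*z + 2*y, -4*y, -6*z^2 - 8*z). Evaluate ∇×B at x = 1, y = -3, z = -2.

(0, -2, -2)

(∇×B)₁ = ∂B₃/∂y − ∂B₂/∂z = 0
(∇×B)₂ = ∂B₁/∂z − ∂B₃/∂x = -2*x
(∇×B)₃ = ∂B₂/∂x − ∂B₁/∂y = -2
∇×B = (0, -2*x, -2)
At (1, -3, -2): (0, -2, -2).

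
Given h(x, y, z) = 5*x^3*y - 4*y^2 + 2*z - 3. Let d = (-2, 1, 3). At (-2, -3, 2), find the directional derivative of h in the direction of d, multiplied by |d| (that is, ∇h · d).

∂h/∂x = 15*x^2*y
∂h/∂y = 5*x^3 - 8*y
∂h/∂z = 2
∇h at (-2, -3, 2) = (-180, -16, 2)
∇h · d = (-180)(-2) + (-16)(1) + (2)(3) = 350

350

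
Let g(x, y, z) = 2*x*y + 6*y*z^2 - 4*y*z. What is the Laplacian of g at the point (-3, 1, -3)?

12

∂²g/∂x² = 0
∂²g/∂y² = 0
∂²g/∂z² = 12*y
∇²g = 12*y
At (-3, 1, -3): 12.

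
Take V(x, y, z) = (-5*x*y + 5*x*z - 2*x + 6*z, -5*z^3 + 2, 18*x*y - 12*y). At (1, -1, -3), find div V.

-12

∂V₁/∂x = -5*y + 5*z - 2
∂V₂/∂y = 0
∂V₃/∂z = 0
∇·V = -5*y + 5*z - 2
At (1, -1, -3): -12.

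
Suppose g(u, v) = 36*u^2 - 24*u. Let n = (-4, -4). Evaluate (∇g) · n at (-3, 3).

∂g/∂u = 72*u - 24
∂g/∂v = 0
∇g at (-3, 3) = (-240, 0)
∇g · n = (-240)(-4) + (0)(-4) = 960

960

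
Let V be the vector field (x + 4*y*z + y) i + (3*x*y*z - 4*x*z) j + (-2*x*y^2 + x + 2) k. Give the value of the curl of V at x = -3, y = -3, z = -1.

(∇×V)₁ = ∂V₃/∂y − ∂V₂/∂z = -7*x*y + 4*x
(∇×V)₂ = ∂V₁/∂z − ∂V₃/∂x = 2*y^2 + 4*y - 1
(∇×V)₃ = ∂V₂/∂x − ∂V₁/∂y = 3*y*z - 8*z - 1
∇×V = (-7*x*y + 4*x, 2*y^2 + 4*y - 1, 3*y*z - 8*z - 1)
At (-3, -3, -1): (-75, 5, 16).

(-75, 5, 16)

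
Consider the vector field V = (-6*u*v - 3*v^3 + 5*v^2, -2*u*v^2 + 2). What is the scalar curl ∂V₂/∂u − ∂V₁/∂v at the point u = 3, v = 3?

∂V₂/∂u = -2*v^2
∂V₁/∂v = -6*u - 9*v^2 + 10*v
Scalar curl = 6*u + 7*v^2 - 10*v
At (3, 3): 51.

51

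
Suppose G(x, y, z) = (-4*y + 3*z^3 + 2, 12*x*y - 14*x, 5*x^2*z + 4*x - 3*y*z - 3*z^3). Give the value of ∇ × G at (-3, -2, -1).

(∇×G)₁ = ∂G₃/∂y − ∂G₂/∂z = -3*z
(∇×G)₂ = ∂G₁/∂z − ∂G₃/∂x = -10*x*z + 9*z^2 - 4
(∇×G)₃ = ∂G₂/∂x − ∂G₁/∂y = 12*y - 10
∇×G = (-3*z, -10*x*z + 9*z^2 - 4, 12*y - 10)
At (-3, -2, -1): (3, -25, -34).

(3, -25, -34)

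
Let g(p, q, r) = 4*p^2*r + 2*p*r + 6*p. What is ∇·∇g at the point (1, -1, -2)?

∂²g/∂p² = 8*r
∂²g/∂q² = 0
∂²g/∂r² = 0
∇²g = 8*r
At (1, -1, -2): -16.

-16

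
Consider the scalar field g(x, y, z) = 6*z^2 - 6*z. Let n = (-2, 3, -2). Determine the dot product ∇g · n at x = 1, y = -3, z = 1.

-12

∂g/∂x = 0
∂g/∂y = 0
∂g/∂z = 12*z - 6
∇g at (1, -3, 1) = (0, 0, 6)
∇g · n = (0)(-2) + (0)(3) + (6)(-2) = -12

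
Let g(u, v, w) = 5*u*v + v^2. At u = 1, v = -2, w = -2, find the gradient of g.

(-10, 1, 0)

∂g/∂u = 5*v
∂g/∂v = 5*u + 2*v
∂g/∂w = 0
∇g = (5*v, 5*u + 2*v, 0)
At (1, -2, -2): (-10, 1, 0).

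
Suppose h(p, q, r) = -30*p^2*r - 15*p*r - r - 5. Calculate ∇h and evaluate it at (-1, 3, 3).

(135, 0, -16)

∂h/∂p = -60*p*r - 15*r
∂h/∂q = 0
∂h/∂r = -30*p^2 - 15*p - 1
∇h = (-60*p*r - 15*r, 0, -30*p^2 - 15*p - 1)
At (-1, 3, 3): (135, 0, -16).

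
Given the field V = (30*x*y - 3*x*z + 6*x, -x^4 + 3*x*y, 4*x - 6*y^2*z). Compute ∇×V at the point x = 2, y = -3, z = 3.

(108, -10, -101)

(∇×V)₁ = ∂V₃/∂y − ∂V₂/∂z = -12*y*z
(∇×V)₂ = ∂V₁/∂z − ∂V₃/∂x = -3*x - 4
(∇×V)₃ = ∂V₂/∂x − ∂V₁/∂y = -4*x^3 - 30*x + 3*y
∇×V = (-12*y*z, -3*x - 4, -4*x^3 - 30*x + 3*y)
At (2, -3, 3): (108, -10, -101).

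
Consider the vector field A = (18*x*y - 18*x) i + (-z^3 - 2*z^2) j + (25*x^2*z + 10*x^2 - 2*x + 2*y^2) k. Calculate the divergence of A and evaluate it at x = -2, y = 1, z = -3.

∂A₁/∂x = 18*y - 18
∂A₂/∂y = 0
∂A₃/∂z = 25*x^2
∇·A = 25*x^2 + 18*y - 18
At (-2, 1, -3): 100.

100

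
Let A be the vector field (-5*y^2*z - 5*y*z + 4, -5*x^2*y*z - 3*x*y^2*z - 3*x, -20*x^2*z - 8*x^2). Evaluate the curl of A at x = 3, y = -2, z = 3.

(-54, 398, 96)

(∇×A)₁ = ∂A₃/∂y − ∂A₂/∂z = 5*x^2*y + 3*x*y^2
(∇×A)₂ = ∂A₁/∂z − ∂A₃/∂x = 40*x*z + 16*x - 5*y^2 - 5*y
(∇×A)₃ = ∂A₂/∂x − ∂A₁/∂y = -10*x*y*z - 3*y^2*z + 10*y*z + 5*z - 3
∇×A = (5*x^2*y + 3*x*y^2, 40*x*z + 16*x - 5*y^2 - 5*y, -10*x*y*z - 3*y^2*z + 10*y*z + 5*z - 3)
At (3, -2, 3): (-54, 398, 96).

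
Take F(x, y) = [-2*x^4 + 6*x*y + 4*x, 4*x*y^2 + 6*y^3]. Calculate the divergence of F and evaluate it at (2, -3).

∂F₁/∂x = -8*x^3 + 6*y + 4
∂F₂/∂y = 8*x*y + 18*y^2
∇·F = -8*x^3 + 8*x*y + 18*y^2 + 6*y + 4
At (2, -3): 36.

36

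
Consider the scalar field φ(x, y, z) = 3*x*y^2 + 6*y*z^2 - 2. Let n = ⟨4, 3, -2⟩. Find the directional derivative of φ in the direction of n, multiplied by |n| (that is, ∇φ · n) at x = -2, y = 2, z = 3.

∂φ/∂x = 3*y^2
∂φ/∂y = 6*x*y + 6*z^2
∂φ/∂z = 12*y*z
∇φ at (-2, 2, 3) = (12, 30, 72)
∇φ · n = (12)(4) + (30)(3) + (72)(-2) = -6

-6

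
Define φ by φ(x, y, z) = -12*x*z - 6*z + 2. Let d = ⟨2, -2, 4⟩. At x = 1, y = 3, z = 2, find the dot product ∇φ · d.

-120

∂φ/∂x = -12*z
∂φ/∂y = 0
∂φ/∂z = -12*x - 6
∇φ at (1, 3, 2) = (-24, 0, -18)
∇φ · d = (-24)(2) + (0)(-2) + (-18)(4) = -120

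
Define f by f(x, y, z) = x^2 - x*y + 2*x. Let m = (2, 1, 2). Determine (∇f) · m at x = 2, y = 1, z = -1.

∂f/∂x = 2*x - y + 2
∂f/∂y = -x
∂f/∂z = 0
∇f at (2, 1, -1) = (5, -2, 0)
∇f · m = (5)(2) + (-2)(1) + (0)(2) = 8

8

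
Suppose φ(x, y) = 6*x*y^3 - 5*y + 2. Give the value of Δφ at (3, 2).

∂²φ/∂x² = 0
∂²φ/∂y² = 36*x*y
∇²φ = 36*x*y
At (3, 2): 216.

216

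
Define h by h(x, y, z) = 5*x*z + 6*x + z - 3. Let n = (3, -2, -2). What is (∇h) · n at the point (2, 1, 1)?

11

∂h/∂x = 5*z + 6
∂h/∂y = 0
∂h/∂z = 5*x + 1
∇h at (2, 1, 1) = (11, 0, 11)
∇h · n = (11)(3) + (0)(-2) + (11)(-2) = 11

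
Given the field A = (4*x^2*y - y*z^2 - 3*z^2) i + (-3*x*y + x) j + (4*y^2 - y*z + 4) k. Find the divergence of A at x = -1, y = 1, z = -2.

∂A₁/∂x = 8*x*y
∂A₂/∂y = -3*x
∂A₃/∂z = -y
∇·A = 8*x*y - 3*x - y
At (-1, 1, -2): -6.

-6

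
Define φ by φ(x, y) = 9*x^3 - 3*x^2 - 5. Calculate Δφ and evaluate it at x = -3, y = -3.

-168

∂²φ/∂x² = 6*(9*x - 1)
∂²φ/∂y² = 0
∇²φ = 54*x - 6
At (-3, -3): -168.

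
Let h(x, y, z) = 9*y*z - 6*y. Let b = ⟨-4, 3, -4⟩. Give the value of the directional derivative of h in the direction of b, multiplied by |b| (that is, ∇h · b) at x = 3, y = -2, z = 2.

∂h/∂x = 0
∂h/∂y = 9*z - 6
∂h/∂z = 9*y
∇h at (3, -2, 2) = (0, 12, -18)
∇h · b = (0)(-4) + (12)(3) + (-18)(-4) = 108

108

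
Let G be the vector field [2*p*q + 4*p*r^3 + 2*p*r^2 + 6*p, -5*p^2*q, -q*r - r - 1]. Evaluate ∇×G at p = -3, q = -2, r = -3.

(3, -288, -54)

(∇×G)₁ = ∂G₃/∂q − ∂G₂/∂r = -r
(∇×G)₂ = ∂G₁/∂r − ∂G₃/∂p = 12*p*r^2 + 4*p*r
(∇×G)₃ = ∂G₂/∂p − ∂G₁/∂q = -10*p*q - 2*p
∇×G = (-r, 12*p*r^2 + 4*p*r, -10*p*q - 2*p)
At (-3, -2, -3): (3, -288, -54).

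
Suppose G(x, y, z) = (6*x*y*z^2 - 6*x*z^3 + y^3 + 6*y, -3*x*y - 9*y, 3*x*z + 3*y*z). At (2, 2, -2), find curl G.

(-6, -234, -72)

(∇×G)₁ = ∂G₃/∂y − ∂G₂/∂z = 3*z
(∇×G)₂ = ∂G₁/∂z − ∂G₃/∂x = 12*x*y*z - 18*x*z^2 - 3*z
(∇×G)₃ = ∂G₂/∂x − ∂G₁/∂y = -6*x*z^2 - 3*y^2 - 3*y - 6
∇×G = (3*z, 12*x*y*z - 18*x*z^2 - 3*z, -6*x*z^2 - 3*y^2 - 3*y - 6)
At (2, 2, -2): (-6, -234, -72).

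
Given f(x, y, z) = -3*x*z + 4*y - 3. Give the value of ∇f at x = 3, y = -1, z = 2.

(-6, 4, -9)

∂f/∂x = -3*z
∂f/∂y = 4
∂f/∂z = -3*x
∇f = (-3*z, 4, -3*x)
At (3, -1, 2): (-6, 4, -9).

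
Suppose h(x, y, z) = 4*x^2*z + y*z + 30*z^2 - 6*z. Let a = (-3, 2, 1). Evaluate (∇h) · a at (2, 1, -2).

∂h/∂x = 8*x*z
∂h/∂y = z
∂h/∂z = 4*x^2 + y + 60*z - 6
∇h at (2, 1, -2) = (-32, -2, -109)
∇h · a = (-32)(-3) + (-2)(2) + (-109)(1) = -17

-17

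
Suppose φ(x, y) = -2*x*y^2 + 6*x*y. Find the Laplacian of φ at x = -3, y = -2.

∂²φ/∂x² = 0
∂²φ/∂y² = -4*x
∇²φ = -4*x
At (-3, -2): 12.

12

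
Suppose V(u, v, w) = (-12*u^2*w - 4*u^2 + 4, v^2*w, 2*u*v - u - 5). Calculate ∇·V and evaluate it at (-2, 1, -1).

-34

∂V₁/∂u = -24*u*w - 8*u
∂V₂/∂v = 2*v*w
∂V₃/∂w = 0
∇·V = -24*u*w - 8*u + 2*v*w
At (-2, 1, -1): -34.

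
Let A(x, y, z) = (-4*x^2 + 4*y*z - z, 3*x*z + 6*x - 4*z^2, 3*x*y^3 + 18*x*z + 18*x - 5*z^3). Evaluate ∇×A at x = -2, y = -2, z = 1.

(-58, -21, 5)

(∇×A)₁ = ∂A₃/∂y − ∂A₂/∂z = 9*x*y^2 - 3*x + 8*z
(∇×A)₂ = ∂A₁/∂z − ∂A₃/∂x = -3*y^3 + 4*y - 18*z - 19
(∇×A)₃ = ∂A₂/∂x − ∂A₁/∂y = -z + 6
∇×A = (9*x*y^2 - 3*x + 8*z, -3*y^3 + 4*y - 18*z - 19, -z + 6)
At (-2, -2, 1): (-58, -21, 5).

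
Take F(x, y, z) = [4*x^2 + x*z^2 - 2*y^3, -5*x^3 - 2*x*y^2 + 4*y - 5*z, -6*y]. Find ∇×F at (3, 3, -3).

(∇×F)₁ = ∂F₃/∂y − ∂F₂/∂z = -1
(∇×F)₂ = ∂F₁/∂z − ∂F₃/∂x = 2*x*z
(∇×F)₃ = ∂F₂/∂x − ∂F₁/∂y = -15*x^2 + 4*y^2
∇×F = (-1, 2*x*z, -15*x^2 + 4*y^2)
At (3, 3, -3): (-1, -18, -99).

(-1, -18, -99)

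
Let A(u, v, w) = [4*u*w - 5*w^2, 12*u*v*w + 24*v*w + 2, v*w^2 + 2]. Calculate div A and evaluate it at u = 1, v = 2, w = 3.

132

∂A₁/∂u = 4*w
∂A₂/∂v = 12*u*w + 24*w
∂A₃/∂w = 2*v*w
∇·A = 12*u*w + 2*v*w + 28*w
At (1, 2, 3): 132.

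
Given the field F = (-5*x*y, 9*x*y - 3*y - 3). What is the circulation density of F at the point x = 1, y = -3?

-22

∂F₂/∂x = 9*y
∂F₁/∂y = -5*x
Scalar curl = 5*x + 9*y
At (1, -3): -22.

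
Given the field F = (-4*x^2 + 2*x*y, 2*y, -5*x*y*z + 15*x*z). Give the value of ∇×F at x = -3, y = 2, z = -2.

(∇×F)₁ = ∂F₃/∂y − ∂F₂/∂z = -5*x*z
(∇×F)₂ = ∂F₁/∂z − ∂F₃/∂x = 5*y*z - 15*z
(∇×F)₃ = ∂F₂/∂x − ∂F₁/∂y = -2*x
∇×F = (-5*x*z, 5*y*z - 15*z, -2*x)
At (-3, 2, -2): (-30, 10, 6).

(-30, 10, 6)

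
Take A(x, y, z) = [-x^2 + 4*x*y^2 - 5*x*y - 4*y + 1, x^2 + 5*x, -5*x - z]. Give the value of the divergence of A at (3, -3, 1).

∂A₁/∂x = -2*x + 4*y^2 - 5*y
∂A₂/∂y = 0
∂A₃/∂z = -1
∇·A = -2*x + 4*y^2 - 5*y - 1
At (3, -3, 1): 44.

44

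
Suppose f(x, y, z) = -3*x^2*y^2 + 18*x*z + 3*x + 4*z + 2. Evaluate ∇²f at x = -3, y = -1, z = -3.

-60

∂²f/∂x² = -6*y^2
∂²f/∂y² = -6*x^2
∂²f/∂z² = 0
∇²f = -6*x^2 - 6*y^2
At (-3, -1, -3): -60.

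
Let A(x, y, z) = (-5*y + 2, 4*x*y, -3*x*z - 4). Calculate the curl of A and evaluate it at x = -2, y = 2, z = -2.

(0, -6, 13)

(∇×A)₁ = ∂A₃/∂y − ∂A₂/∂z = 0
(∇×A)₂ = ∂A₁/∂z − ∂A₃/∂x = 3*z
(∇×A)₃ = ∂A₂/∂x − ∂A₁/∂y = 4*y + 5
∇×A = (0, 3*z, 4*y + 5)
At (-2, 2, -2): (0, -6, 13).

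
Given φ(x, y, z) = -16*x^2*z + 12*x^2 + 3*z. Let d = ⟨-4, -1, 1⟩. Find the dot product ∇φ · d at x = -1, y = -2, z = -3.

∂φ/∂x = -32*x*z + 24*x
∂φ/∂y = 0
∂φ/∂z = -16*x^2 + 3
∇φ at (-1, -2, -3) = (-120, 0, -13)
∇φ · d = (-120)(-4) + (0)(-1) + (-13)(1) = 467

467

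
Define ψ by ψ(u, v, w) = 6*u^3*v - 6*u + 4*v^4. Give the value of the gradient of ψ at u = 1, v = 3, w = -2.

(48, 438, 0)

∂ψ/∂u = 18*u^2*v - 6
∂ψ/∂v = 6*u^3 + 16*v^3
∂ψ/∂w = 0
∇ψ = (18*u^2*v - 6, 6*u^3 + 16*v^3, 0)
At (1, 3, -2): (48, 438, 0).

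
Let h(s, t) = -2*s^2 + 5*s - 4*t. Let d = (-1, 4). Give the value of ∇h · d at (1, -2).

∂h/∂s = -4*s + 5
∂h/∂t = -4
∇h at (1, -2) = (1, -4)
∇h · d = (1)(-1) + (-4)(4) = -17

-17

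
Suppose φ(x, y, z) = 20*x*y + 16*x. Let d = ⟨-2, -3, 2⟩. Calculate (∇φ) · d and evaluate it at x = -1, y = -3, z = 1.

148

∂φ/∂x = 20*y + 16
∂φ/∂y = 20*x
∂φ/∂z = 0
∇φ at (-1, -3, 1) = (-44, -20, 0)
∇φ · d = (-44)(-2) + (-20)(-3) + (0)(2) = 148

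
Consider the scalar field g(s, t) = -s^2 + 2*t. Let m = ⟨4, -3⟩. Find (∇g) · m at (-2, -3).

∂g/∂s = -2*s
∂g/∂t = 2
∇g at (-2, -3) = (4, 2)
∇g · m = (4)(4) + (2)(-3) = 10

10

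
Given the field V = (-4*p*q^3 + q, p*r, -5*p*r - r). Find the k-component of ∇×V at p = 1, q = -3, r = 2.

(∇×V)_3 = ∂V₂/∂p − ∂V₁/∂q
= r − (-12*p*q^2 + 1)
= 12*p*q^2 + r - 1
At (1, -3, 2): 109.

109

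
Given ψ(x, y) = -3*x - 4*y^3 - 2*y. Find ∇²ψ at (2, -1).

∂²ψ/∂x² = 0
∂²ψ/∂y² = -24*y
∇²ψ = -24*y
At (2, -1): 24.

24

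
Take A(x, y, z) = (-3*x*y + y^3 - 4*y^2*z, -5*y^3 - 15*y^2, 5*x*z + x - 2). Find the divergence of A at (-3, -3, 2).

-51

∂A₁/∂x = -3*y
∂A₂/∂y = -15*y^2 - 30*y
∂A₃/∂z = 5*x
∇·A = 5*x - 15*y^2 - 33*y
At (-3, -3, 2): -51.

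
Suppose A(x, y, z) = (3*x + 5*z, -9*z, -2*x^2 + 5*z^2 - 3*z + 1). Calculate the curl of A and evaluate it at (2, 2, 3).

(∇×A)₁ = ∂A₃/∂y − ∂A₂/∂z = 9
(∇×A)₂ = ∂A₁/∂z − ∂A₃/∂x = 4*x + 5
(∇×A)₃ = ∂A₂/∂x − ∂A₁/∂y = 0
∇×A = (9, 4*x + 5, 0)
At (2, 2, 3): (9, 13, 0).

(9, 13, 0)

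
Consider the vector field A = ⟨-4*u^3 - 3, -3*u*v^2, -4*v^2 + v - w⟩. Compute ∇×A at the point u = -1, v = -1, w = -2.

(9, 0, -3)

(∇×A)₁ = ∂A₃/∂v − ∂A₂/∂w = -8*v + 1
(∇×A)₂ = ∂A₁/∂w − ∂A₃/∂u = 0
(∇×A)₃ = ∂A₂/∂u − ∂A₁/∂v = -3*v^2
∇×A = (-8*v + 1, 0, -3*v^2)
At (-1, -1, -2): (9, 0, -3).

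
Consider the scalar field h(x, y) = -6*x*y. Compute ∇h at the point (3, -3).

∂h/∂x = -6*y
∂h/∂y = -6*x
∇h = (-6*y, -6*x)
At (3, -3): (18, -18).

(18, -18)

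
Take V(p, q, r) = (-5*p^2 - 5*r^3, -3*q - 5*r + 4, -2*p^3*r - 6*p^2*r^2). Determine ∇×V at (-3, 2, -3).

(∇×V)₁ = ∂V₃/∂q − ∂V₂/∂r = 5
(∇×V)₂ = ∂V₁/∂r − ∂V₃/∂p = 6*p^2*r + 12*p*r^2 - 15*r^2
(∇×V)₃ = ∂V₂/∂p − ∂V₁/∂q = 0
∇×V = (5, 6*p^2*r + 12*p*r^2 - 15*r^2, 0)
At (-3, 2, -3): (5, -621, 0).

(5, -621, 0)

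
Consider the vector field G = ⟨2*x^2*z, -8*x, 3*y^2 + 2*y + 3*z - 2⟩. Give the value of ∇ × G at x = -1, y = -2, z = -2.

(-10, 2, -8)

(∇×G)₁ = ∂G₃/∂y − ∂G₂/∂z = 6*y + 2
(∇×G)₂ = ∂G₁/∂z − ∂G₃/∂x = 2*x^2
(∇×G)₃ = ∂G₂/∂x − ∂G₁/∂y = -8
∇×G = (6*y + 2, 2*x^2, -8)
At (-1, -2, -2): (-10, 2, -8).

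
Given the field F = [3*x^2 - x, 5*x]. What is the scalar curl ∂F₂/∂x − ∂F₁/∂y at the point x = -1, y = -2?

∂F₂/∂x = 5
∂F₁/∂y = 0
Scalar curl = 5
At (-1, -2): 5.

5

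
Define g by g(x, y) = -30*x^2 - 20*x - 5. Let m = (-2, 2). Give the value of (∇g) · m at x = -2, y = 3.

∂g/∂x = -60*x - 20
∂g/∂y = 0
∇g at (-2, 3) = (100, 0)
∇g · m = (100)(-2) + (0)(2) = -200

-200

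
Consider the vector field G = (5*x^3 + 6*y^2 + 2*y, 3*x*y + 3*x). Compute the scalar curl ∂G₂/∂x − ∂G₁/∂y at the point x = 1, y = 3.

-26

∂G₂/∂x = 3*y + 3
∂G₁/∂y = 12*y + 2
Scalar curl = -9*y + 1
At (1, 3): -26.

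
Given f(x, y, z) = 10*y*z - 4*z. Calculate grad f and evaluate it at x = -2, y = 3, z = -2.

(0, -20, 26)

∂f/∂x = 0
∂f/∂y = 10*z
∂f/∂z = 10*y - 4
∇f = (0, 10*z, 10*y - 4)
At (-2, 3, -2): (0, -20, 26).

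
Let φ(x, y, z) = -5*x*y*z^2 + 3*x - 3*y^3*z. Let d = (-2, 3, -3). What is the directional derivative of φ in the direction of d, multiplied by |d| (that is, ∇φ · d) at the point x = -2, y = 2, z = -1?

344

∂φ/∂x = -5*y*z^2 + 3
∂φ/∂y = -5*x*z^2 - 9*y^2*z
∂φ/∂z = -10*x*y*z - 3*y^3
∇φ at (-2, 2, -1) = (-7, 46, -64)
∇φ · d = (-7)(-2) + (46)(3) + (-64)(-3) = 344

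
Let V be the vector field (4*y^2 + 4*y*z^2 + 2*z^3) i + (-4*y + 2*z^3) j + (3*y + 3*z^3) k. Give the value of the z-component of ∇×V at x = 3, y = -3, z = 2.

(∇×V)_3 = ∂V₂/∂x − ∂V₁/∂y
= 0 − (8*y + 4*z^2)
= -8*y - 4*z^2
At (3, -3, 2): 8.

8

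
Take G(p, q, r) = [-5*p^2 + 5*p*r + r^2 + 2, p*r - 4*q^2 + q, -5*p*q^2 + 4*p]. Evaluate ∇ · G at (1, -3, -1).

10

∂G₁/∂p = -10*p + 5*r
∂G₂/∂q = -8*q + 1
∂G₃/∂r = 0
∇·G = -10*p - 8*q + 5*r + 1
At (1, -3, -1): 10.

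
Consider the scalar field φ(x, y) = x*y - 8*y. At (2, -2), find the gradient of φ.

(-2, -6)

∂φ/∂x = y
∂φ/∂y = x - 8
∇φ = (y, x - 8)
At (2, -2): (-2, -6).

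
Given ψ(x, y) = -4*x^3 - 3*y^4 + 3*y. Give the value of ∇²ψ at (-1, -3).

-300

∂²ψ/∂x² = -24*x
∂²ψ/∂y² = -36*y^2
∇²ψ = -24*x - 36*y^2
At (-1, -3): -300.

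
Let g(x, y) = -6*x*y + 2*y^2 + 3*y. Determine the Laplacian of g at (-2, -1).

4

∂²g/∂x² = 0
∂²g/∂y² = 4
∇²g = 4
At (-2, -1): 4.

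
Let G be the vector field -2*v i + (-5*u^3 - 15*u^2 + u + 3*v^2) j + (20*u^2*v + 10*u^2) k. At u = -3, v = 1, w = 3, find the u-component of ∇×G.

(∇×G)_1 = ∂G₃/∂v − ∂G₂/∂w
= 20*u^2 − (0)
= 20*u^2
At (-3, 1, 3): 180.

180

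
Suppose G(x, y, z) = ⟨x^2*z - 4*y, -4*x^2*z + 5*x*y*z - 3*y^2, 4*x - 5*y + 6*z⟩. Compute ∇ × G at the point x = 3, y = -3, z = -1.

(∇×G)₁ = ∂G₃/∂y − ∂G₂/∂z = 4*x^2 - 5*x*y - 5
(∇×G)₂ = ∂G₁/∂z − ∂G₃/∂x = x^2 - 4
(∇×G)₃ = ∂G₂/∂x − ∂G₁/∂y = -8*x*z + 5*y*z + 4
∇×G = (4*x^2 - 5*x*y - 5, x^2 - 4, -8*x*z + 5*y*z + 4)
At (3, -3, -1): (76, 5, 43).

(76, 5, 43)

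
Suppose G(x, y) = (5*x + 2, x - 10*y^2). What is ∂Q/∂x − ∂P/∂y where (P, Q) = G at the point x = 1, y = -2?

1

∂G₂/∂x = 1
∂G₁/∂y = 0
Scalar curl = 1
At (1, -2): 1.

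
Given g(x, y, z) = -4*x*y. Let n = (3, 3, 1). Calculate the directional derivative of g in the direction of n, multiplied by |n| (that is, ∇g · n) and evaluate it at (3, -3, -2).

∂g/∂x = -4*y
∂g/∂y = -4*x
∂g/∂z = 0
∇g at (3, -3, -2) = (12, -12, 0)
∇g · n = (12)(3) + (-12)(3) + (0)(1) = 0

0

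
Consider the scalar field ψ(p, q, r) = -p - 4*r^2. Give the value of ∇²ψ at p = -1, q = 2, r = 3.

∂²ψ/∂p² = 0
∂²ψ/∂q² = 0
∂²ψ/∂r² = -8
∇²ψ = -8
At (-1, 2, 3): -8.

-8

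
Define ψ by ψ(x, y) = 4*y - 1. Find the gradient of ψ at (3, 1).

∂ψ/∂x = 0
∂ψ/∂y = 4
∇ψ = (0, 4)
At (3, 1): (0, 4).

(0, 4)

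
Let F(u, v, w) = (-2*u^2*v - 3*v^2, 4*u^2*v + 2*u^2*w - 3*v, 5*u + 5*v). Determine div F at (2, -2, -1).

∂F₁/∂u = -4*u*v
∂F₂/∂v = 4*u^2 - 3
∂F₃/∂w = 0
∇·F = 4*u^2 - 4*u*v - 3
At (2, -2, -1): 29.

29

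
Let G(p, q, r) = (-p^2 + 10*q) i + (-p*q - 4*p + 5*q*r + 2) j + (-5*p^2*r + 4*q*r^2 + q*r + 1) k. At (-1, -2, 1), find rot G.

(15, -10, -12)

(∇×G)₁ = ∂G₃/∂q − ∂G₂/∂r = -5*q + 4*r^2 + r
(∇×G)₂ = ∂G₁/∂r − ∂G₃/∂p = 10*p*r
(∇×G)₃ = ∂G₂/∂p − ∂G₁/∂q = -q - 14
∇×G = (-5*q + 4*r^2 + r, 10*p*r, -q - 14)
At (-1, -2, 1): (15, -10, -12).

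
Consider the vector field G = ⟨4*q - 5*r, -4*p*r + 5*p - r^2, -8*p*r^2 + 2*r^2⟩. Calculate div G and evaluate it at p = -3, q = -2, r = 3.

156

∂G₁/∂p = 0
∂G₂/∂q = 0
∂G₃/∂r = -16*p*r + 4*r
∇·G = -16*p*r + 4*r
At (-3, -2, 3): 156.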